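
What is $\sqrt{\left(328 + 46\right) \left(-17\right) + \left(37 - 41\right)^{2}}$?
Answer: $i \sqrt{6342} \approx 79.637 i$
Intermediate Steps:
$\sqrt{\left(328 + 46\right) \left(-17\right) + \left(37 - 41\right)^{2}} = \sqrt{374 \left(-17\right) + \left(-4\right)^{2}} = \sqrt{-6358 + 16} = \sqrt{-6342} = i \sqrt{6342}$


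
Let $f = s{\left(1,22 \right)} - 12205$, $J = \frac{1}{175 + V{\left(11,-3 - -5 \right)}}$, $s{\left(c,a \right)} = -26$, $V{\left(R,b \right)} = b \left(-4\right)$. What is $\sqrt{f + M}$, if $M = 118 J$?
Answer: $\frac{i \sqrt{341090653}}{167} \approx 110.59 i$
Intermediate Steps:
$V{\left(R,b \right)} = - 4 b$
$J = \frac{1}{167}$ ($J = \frac{1}{175 - 4 \left(-3 - -5\right)} = \frac{1}{175 - 4 \left(-3 + 5\right)} = \frac{1}{175 - 8} = \frac{1}{167} \approx 0.005988$)
$f = -12231$ ($f = -26 - 12205 = -12231$)
$M = \frac{118}{167}$ ($M = 118 \cdot \frac{1}{167} = \frac{118}{167} \approx 0.70659$)
$\sqrt{f + M} = \sqrt{-12231 + \frac{118}{167}} = \sqrt{- \frac{2042459}{167}} = \frac{i \sqrt{341090653}}{167}$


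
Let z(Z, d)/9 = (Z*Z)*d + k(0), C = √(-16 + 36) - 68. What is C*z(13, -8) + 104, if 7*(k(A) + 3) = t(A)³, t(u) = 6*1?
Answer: 5673356/7 - 166842*√5/7 ≈ 7.5718e+5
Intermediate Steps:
t(u) = 6
k(A) = 195/7 (k(A) = -3 + (⅐)*6³ = -3 + (⅐)*216 = -3 + 216/7 = 195/7)
C = -68 + 2*√5 (C = √20 - 68 = 2*√5 - 68 = -68 + 2*√5 ≈ -63.528)
z(Z, d) = 1755/7 + 9*d*Z² (z(Z, d) = 9*((Z*Z)*d + 195/7) = 9*(Z²*d + 195/7) = 9*(d*Z² + 195/7) = 9*(195/7 + d*Z²) = 1755/7 + 9*d*Z²)
C*z(13, -8) + 104 = (-68 + 2*√5)*(1755/7 + 9*(-8)*13²) + 104 = (-68 + 2*√5)*(1755/7 + 9*(-8)*169) + 104 = (-68 + 2*√5)*(1755/7 - 12168) + 104 = (-68 + 2*√5)*(-83421/7) + 104 = (5672628/7 - 166842*√5/7) + 104 = 5673356/7 - 166842*√5/7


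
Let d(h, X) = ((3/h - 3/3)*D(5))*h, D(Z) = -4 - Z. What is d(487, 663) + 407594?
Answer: 411950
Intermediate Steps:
d(h, X) = h*(9 - 27/h) (d(h, X) = ((3/h - 3/3)*(-4 - 1*5))*h = ((3/h - 3*⅓)*(-4 - 5))*h = ((3/h - 1)*(-9))*h = ((-1 + 3/h)*(-9))*h = (9 - 27/h)*h = h*(9 - 27/h))
d(487, 663) + 407594 = (-27 + 9*487) + 407594 = (-27 + 4383) + 407594 = 4356 + 407594 = 411950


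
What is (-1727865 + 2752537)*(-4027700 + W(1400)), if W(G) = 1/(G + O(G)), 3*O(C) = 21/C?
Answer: -1155584122898480000/280001 ≈ -4.1271e+12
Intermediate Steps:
O(C) = 7/C (O(C) = (21/C)/3 = 7/C)
W(G) = 1/(G + 7/G)
(-1727865 + 2752537)*(-4027700 + W(1400)) = (-1727865 + 2752537)*(-4027700 + 1400/(7 + 1400²)) = 1024672*(-4027700 + 1400/(7 + 1960000)) = 1024672*(-4027700 + 1400/1960007) = 1024672*(-4027700 + 1400*(1/1960007)) = 1024672*(-4027700 + 200/280001) = 1024672*(-1127760027500/280001) = -1155584122898480000/280001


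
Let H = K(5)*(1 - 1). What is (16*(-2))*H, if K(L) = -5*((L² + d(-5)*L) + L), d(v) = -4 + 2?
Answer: 0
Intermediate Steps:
d(v) = -2
K(L) = -5*L² + 5*L (K(L) = -5*((L² - 2*L) + L) = -5*(L² - L) = -5*L² + 5*L)
H = 0 (H = (5*5*(1 - 1*5))*(1 - 1) = (5*5*(1 - 5))*0 = (5*5*(-4))*0 = -100*0 = 0)
(16*(-2))*H = (16*(-2))*0 = -32*0 = 0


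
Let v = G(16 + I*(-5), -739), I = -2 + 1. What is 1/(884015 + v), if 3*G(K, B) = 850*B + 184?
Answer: 1/674693 ≈ 1.4822e-6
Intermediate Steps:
I = -1
G(K, B) = 184/3 + 850*B/3 (G(K, B) = (850*B + 184)/3 = (184 + 850*B)/3 = 184/3 + 850*B/3)
v = -209322 (v = 184/3 + (850/3)*(-739) = 184/3 - 628150/3 = -209322)
1/(884015 + v) = 1/(884015 - 209322) = 1/674693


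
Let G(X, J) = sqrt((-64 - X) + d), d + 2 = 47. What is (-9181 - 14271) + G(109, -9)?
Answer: -23452 + 8*I*sqrt(2) ≈ -23452.0 + 11.314*I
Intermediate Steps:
d = 45 (d = -2 + 47 = 45)
G(X, J) = sqrt(-19 - X) (G(X, J) = sqrt((-64 - X) + 45) = sqrt(-19 - X))
(-9181 - 14271) + G(109, -9) = (-9181 - 14271) + sqrt(-19 - 1*109) = -23452 + sqrt(-19 - 109) = -23452 + sqrt(-128) = -23452 + 8*I*sqrt(2)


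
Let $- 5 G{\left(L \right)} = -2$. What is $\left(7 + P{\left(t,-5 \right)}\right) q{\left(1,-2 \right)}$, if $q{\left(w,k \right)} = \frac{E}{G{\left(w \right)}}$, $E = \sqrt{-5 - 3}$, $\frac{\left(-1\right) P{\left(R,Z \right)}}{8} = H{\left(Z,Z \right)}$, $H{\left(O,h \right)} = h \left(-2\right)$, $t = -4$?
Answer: $- 365 i \sqrt{2} \approx - 516.19 i$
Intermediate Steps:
$H{\left(O,h \right)} = - 2 h$
$P{\left(R,Z \right)} = 16 Z$ ($P{\left(R,Z \right)} = - 8 \left(- 2 Z\right) = 16 Z$)
$G{\left(L \right)} = \frac{2}{5}$ ($G{\left(L \right)} = \left(- \frac{1}{5}\right) \left(-2\right) = \frac{2}{5}$)
$E = 2 i \sqrt{2}$ ($E = \sqrt{-8} = 2 i \sqrt{2} \approx 2.8284 i$)
$q{\left(w,k \right)} = 5 i \sqrt{2}$ ($q{\left(w,k \right)} = \frac{2 i \sqrt{2}}{\frac{2}{5}} = 2 i \sqrt{2} \cdot \frac{5}{2} = 5 i \sqrt{2}$)
$\left(7 + P{\left(t,-5 \right)}\right) q{\left(1,-2 \right)} = \left(7 + 16 \left(-5\right)\right) 5 i \sqrt{2} = \left(7 - 80\right) 5 i \sqrt{2} = - 73 \cdot 5 i \sqrt{2} = - 365 i \sqrt{2}$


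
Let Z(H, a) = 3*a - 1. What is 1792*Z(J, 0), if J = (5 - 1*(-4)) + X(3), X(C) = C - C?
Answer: -1792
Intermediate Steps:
X(C) = 0
J = 9 (J = (5 - 1*(-4)) + 0 = (5 + 4) + 0 = 9 + 0 = 9)
Z(H, a) = -1 + 3*a
1792*Z(J, 0) = 1792*(-1 + 3*0) = 1792*(-1 + 0) = 1792*(-1) = -1792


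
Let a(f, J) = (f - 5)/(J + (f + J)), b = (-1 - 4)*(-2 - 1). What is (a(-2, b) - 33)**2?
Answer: 17689/16 ≈ 1105.6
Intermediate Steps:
b = 15 (b = -5*(-3) = 15)
a(f, J) = (-5 + f)/(f + 2*J) (a(f, J) = (-5 + f)/(J + (J + f)) = (-5 + f)/(f + 2*J))
(a(-2, b) - 33)**2 = ((-5 - 2)/(-2 + 2*15) - 33)**2 = (-7/(-2 + 30) - 33)**2 = (-7/28 - 33)**2 = ((1/28)*(-7) - 33)**2 = (-1/4 - 33)**2 = (-133/4)**2 = 17689/16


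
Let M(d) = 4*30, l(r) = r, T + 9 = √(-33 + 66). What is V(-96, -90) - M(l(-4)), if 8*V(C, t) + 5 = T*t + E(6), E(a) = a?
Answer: -149/8 - 45*√33/4 ≈ -83.251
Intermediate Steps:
T = -9 + √33 (T = -9 + √(-33 + 66) = -9 + √33 ≈ -3.2554)
V(C, t) = ⅛ + t*(-9 + √33)/8 (V(C, t) = -5/8 + ((-9 + √33)*t + 6)/8 = -5/8 + (t*(-9 + √33) + 6)/8 = -5/8 + (6 + t*(-9 + √33))/8 = -5/8 + (¾ + t*(-9 + √33)/8) = ⅛ + t*(-9 + √33)/8)
M(d) = 120
V(-96, -90) - M(l(-4)) = (⅛ - ⅛*(-90)*(9 - √33)) - 1*120 = (⅛ + (405/4 - 45*√33/4)) - 120 = (811/8 - 45*√33/4) - 120 = -149/8 - 45*√33/4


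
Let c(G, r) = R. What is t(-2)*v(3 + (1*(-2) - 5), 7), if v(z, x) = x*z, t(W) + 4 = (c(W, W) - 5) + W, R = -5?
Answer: 448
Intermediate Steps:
c(G, r) = -5
t(W) = -14 + W (t(W) = -4 + ((-5 - 5) + W) = -4 + (-10 + W) = -14 + W)
t(-2)*v(3 + (1*(-2) - 5), 7) = (-14 - 2)*(7*(3 + (1*(-2) - 5))) = -112*(3 + (-2 - 5)) = -112*(3 - 7) = -112*(-4) = -16*(-28) = 448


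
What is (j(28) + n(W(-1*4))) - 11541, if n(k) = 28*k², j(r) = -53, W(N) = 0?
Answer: -11594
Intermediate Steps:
(j(28) + n(W(-1*4))) - 11541 = (-53 + 28*0²) - 11541 = (-53 + 28*0) - 11541 = (-53 + 0) - 11541 = -53 - 11541 = -11594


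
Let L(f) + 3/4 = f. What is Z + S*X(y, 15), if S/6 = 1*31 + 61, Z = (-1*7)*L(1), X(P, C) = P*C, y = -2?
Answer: -66247/4 ≈ -16562.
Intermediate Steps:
L(f) = -3/4 + f
X(P, C) = C*P
Z = -7/4 (Z = (-1*7)*(-3/4 + 1) = -7*1/4 = -7/4 ≈ -1.7500)
S = 552 (S = 6*(1*31 + 61) = 6*(31 + 61) = 6*92 = 552)
Z + S*X(y, 15) = -7/4 + 552*(15*(-2)) = -7/4 + 552*(-30) = -7/4 - 16560 = -66247/4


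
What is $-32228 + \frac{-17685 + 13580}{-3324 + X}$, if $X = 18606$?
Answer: $- \frac{492512401}{15282} \approx -32228.0$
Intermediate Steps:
$-32228 + \frac{-17685 + 13580}{-3324 + X} = -32228 + \frac{-17685 + 13580}{-3324 + 18606} = -32228 - \frac{4105}{15282} = - \frac{492512401}{15282}$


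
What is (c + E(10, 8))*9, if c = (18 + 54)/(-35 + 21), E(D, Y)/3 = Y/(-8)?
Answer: -513/7 ≈ -73.286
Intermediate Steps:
E(D, Y) = -3*Y/8 (E(D, Y) = 3*(Y/(-8)) = 3*(Y*(-⅛)) = 3*(-Y/8) = -3*Y/8)
c = -36/7 (c = 72/(-14) = 72*(-1/14) = -36/7 ≈ -5.1429)
(c + E(10, 8))*9 = (-36/7 - 3/8*8)*9 = (-36/7 - 3)*9 = -57/7*9 = -513/7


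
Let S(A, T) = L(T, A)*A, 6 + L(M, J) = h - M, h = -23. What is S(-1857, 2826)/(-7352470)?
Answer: -1060347/1470494 ≈ -0.72108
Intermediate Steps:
L(M, J) = -29 - M (L(M, J) = -6 + (-23 - M) = -29 - M)
S(A, T) = A*(-29 - T) (S(A, T) = (-29 - T)*A = A*(-29 - T))
S(-1857, 2826)/(-7352470) = -1*(-1857)*(29 + 2826)/(-7352470) = -1*(-1857)*2855*(-1/7352470) = 5301735*(-1/7352470) = -1060347/1470494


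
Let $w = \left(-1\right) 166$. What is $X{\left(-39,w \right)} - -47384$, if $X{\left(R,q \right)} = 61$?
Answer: $47445$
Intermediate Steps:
$w = -166$
$X{\left(-39,w \right)} - -47384 = 61 - -47384 = 61 + 47384 = 47445$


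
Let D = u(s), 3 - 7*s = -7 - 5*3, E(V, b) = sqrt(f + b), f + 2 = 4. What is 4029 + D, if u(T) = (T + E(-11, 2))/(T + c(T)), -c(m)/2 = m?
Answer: 100686/25 ≈ 4027.4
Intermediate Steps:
f = 2 (f = -2 + 4 = 2)
E(V, b) = sqrt(2 + b)
c(m) = -2*m
s = 25/7 (s = 3/7 - (-7 - 5*3)/7 = 3/7 - (-7 - 15)/7 = 3/7 - 1/7*(-22) = 3/7 + 22/7 = 25/7 ≈ 3.5714)
u(T) = -(2 + T)/T (u(T) = (T + sqrt(2 + 2))/(T - 2*T) = (T + sqrt(4))/((-T)) = (T + 2)*(-1/T) = (2 + T)*(-1/T) = -(2 + T)/T)
D = -39/25 (D = (-2 - 1*25/7)/(25/7) = 7*(-2 - 25/7)/25 = (7/25)*(-39/7) = -39/25 ≈ -1.5600)
4029 + D = 4029 - 39/25 = 100686/25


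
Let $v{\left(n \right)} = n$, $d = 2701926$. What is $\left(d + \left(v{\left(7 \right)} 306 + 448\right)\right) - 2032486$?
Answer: $672030$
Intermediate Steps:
$\left(d + \left(v{\left(7 \right)} 306 + 448\right)\right) - 2032486 = \left(2701926 + \left(7 \cdot 306 + 448\right)\right) - 2032486 = \left(2701926 + \left(2142 + 448\right)\right) - 2032486 = \left(2701926 + 2590\right) - 2032486 = 2704516 - 2032486 = 672030$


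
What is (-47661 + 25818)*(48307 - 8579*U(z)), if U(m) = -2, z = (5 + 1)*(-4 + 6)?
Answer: -1429951995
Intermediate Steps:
z = 12 (z = 6*2 = 12)
(-47661 + 25818)*(48307 - 8579*U(z)) = (-47661 + 25818)*(48307 - 8579*(-2)) = -21843*(48307 + 17158) = -21843*65465 = -1429951995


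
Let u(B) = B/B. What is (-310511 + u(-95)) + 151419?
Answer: -159091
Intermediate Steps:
u(B) = 1
(-310511 + u(-95)) + 151419 = (-310511 + 1) + 151419 = -310510 + 151419 = -159091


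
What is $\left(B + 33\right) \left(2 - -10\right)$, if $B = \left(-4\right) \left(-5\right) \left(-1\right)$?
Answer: $156$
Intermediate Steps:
$B = -20$ ($B = 20 \left(-1\right) = -20$)
$\left(B + 33\right) \left(2 - -10\right) = \left(-20 + 33\right) \left(2 - -10\right) = 13 \left(2 + 10\right) = 13 \cdot 12 = 156$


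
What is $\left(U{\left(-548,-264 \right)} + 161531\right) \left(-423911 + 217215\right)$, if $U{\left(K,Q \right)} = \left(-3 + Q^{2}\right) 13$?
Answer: $-220656247840$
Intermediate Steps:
$U{\left(K,Q \right)} = -39 + 13 Q^{2}$
$\left(U{\left(-548,-264 \right)} + 161531\right) \left(-423911 + 217215\right) = \left(\left(-39 + 13 \left(-264\right)^{2}\right) + 161531\right) \left(-423911 + 217215\right) = \left(\left(-39 + 13 \cdot 69696\right) + 161531\right) \left(-206696\right) = \left(\left(-39 + 906048\right) + 161531\right) \left(-206696\right) = \left(906009 + 161531\right) \left(-206696\right) = 1067540 \left(-206696\right) = -220656247840$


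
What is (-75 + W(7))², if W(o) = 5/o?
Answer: 270400/49 ≈ 5518.4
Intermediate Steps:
(-75 + W(7))² = (-75 + 5/7)² = (-520/7)² = 270400/49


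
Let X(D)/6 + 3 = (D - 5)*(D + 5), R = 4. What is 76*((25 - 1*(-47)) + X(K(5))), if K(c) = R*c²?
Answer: 4552704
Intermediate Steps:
K(c) = 4*c²
X(D) = -18 + 6*(-5 + D)*(5 + D) (X(D) = -18 + 6*((D - 5)*(D + 5)) = -18 + 6*((-5 + D)*(5 + D)) = -18 + 6*(-5 + D)*(5 + D))
76*((25 - 1*(-47)) + X(K(5))) = 76*((25 - 1*(-47)) + (-168 + 6*(4*5²)²)) = 76*((25 + 47) + (-168 + 6*(4*25)²)) = 76*(72 + (-168 + 6*100²)) = 76*(72 + (-168 + 6*10000)) = 76*(72 + (-168 + 60000)) = 76*(72 + 59832) = 76*59904 = 4552704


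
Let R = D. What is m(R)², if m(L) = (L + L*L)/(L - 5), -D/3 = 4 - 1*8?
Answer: 24336/49 ≈ 496.65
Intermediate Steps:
D = 12 (D = -3*(4 - 1*8) = -3*(4 - 8) = -3*(-4) = 12)
R = 12
m(L) = (L + L²)/(-5 + L)
m(R)² = (12*(1 + 12)/(-5 + 12))² = (12*13/7)² = (12*(⅐)*13)² = (156/7)² = 24336/49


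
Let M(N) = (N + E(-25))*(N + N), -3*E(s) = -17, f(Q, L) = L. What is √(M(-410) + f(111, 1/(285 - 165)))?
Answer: √1193592030/60 ≈ 575.81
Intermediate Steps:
E(s) = 17/3 (E(s) = -⅓*(-17) = 17/3)
M(N) = 2*N*(17/3 + N) (M(N) = (N + 17/3)*(N + N) = (17/3 + N)*(2*N) = 2*N*(17/3 + N))
√(M(-410) + f(111, 1/(285 - 165))) = √((⅔)*(-410)*(17 + 3*(-410)) + 1/(285 - 165)) = √((⅔)*(-410)*(17 - 1230) + 1/120) = √((⅔)*(-410)*(-1213) + 1/120) = √(994660/3 + 1/120) = √(39786401/120) = √1193592030/60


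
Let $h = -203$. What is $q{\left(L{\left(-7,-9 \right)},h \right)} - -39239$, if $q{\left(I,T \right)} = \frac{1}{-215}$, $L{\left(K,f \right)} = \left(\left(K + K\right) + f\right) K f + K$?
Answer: $\frac{8436384}{215} \approx 39239.0$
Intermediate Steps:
$L{\left(K,f \right)} = K + K f \left(f + 2 K\right)$ ($L{\left(K,f \right)} = \left(2 K + f\right) K f + K = \left(f + 2 K\right) K f + K = K \left(f + 2 K\right) f + K = K f \left(f + 2 K\right) + K = K + K f \left(f + 2 K\right)$)
$q{\left(I,T \right)} = - \frac{1}{215}$
$q{\left(L{\left(-7,-9 \right)},h \right)} - -39239 = - \frac{1}{215} - -39239 = - \frac{1}{215} + 39239 = \frac{8436384}{215}$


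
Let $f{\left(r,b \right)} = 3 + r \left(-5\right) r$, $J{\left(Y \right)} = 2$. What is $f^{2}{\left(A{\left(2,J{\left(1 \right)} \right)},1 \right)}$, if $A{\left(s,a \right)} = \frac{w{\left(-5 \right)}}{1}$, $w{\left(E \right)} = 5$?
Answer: $14884$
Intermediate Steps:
$A{\left(s,a \right)} = 5$ ($A{\left(s,a \right)} = \frac{5}{1} = 5 \cdot 1 = 5$)
$f{\left(r,b \right)} = 3 - 5 r^{2}$ ($f{\left(r,b \right)} = 3 + - 5 r r = 3 - 5 r^{2}$)
$f^{2}{\left(A{\left(2,J{\left(1 \right)} \right)},1 \right)} = \left(3 - 5 \cdot 5^{2}\right)^{2} = \left(3 - 125\right)^{2} = \left(-122\right)^{2} = 14884$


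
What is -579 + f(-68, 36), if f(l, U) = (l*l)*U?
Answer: 165885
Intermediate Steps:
f(l, U) = U*l² (f(l, U) = l²*U = U*l²)
-579 + f(-68, 36) = -579 + 36*(-68)² = -579 + 36*4624 = -579 + 166464 = 165885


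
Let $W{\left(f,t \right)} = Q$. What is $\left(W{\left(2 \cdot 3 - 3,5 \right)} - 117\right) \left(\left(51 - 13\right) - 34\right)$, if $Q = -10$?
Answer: $-508$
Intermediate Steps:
$W{\left(f,t \right)} = -10$
$\left(W{\left(2 \cdot 3 - 3,5 \right)} - 117\right) \left(\left(51 - 13\right) - 34\right) = \left(-10 - 117\right) \left(\left(51 - 13\right) - 34\right) = - 127 \left(38 - 34\right) = \left(-127\right) 4 = -508$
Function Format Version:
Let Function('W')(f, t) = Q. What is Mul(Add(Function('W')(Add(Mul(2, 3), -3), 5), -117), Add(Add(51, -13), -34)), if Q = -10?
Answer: -508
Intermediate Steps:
Function('W')(f, t) = -10
Mul(Add(Function('W')(Add(Mul(2, 3), -3), 5), -117), Add(Add(51, -13), -34)) = Mul(Add(-10, -117), Add(Add(51, -13), -34)) = Mul(-127, Add(38, -34)) = Mul(-127, 4) = -508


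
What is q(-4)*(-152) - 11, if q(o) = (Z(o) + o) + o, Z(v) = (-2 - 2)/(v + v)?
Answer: 1129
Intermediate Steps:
Z(v) = -2/v (Z(v) = -4*1/(2*v) = -2/v)
q(o) = -2/o + 2*o (q(o) = (-2/o + o) + o = (o - 2/o) + o = -2/o + 2*o)
q(-4)*(-152) - 11 = (-2/(-4) + 2*(-4))*(-152) - 11 = (-2*(-1/4) - 8)*(-152) - 11 = (1/2 - 8)*(-152) - 11 = -15/2*(-152) - 11 = 1140 - 11 = 1129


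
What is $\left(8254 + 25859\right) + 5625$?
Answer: $39738$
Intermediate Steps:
$\left(8254 + 25859\right) + 5625 = 34113 + 5625 = 39738$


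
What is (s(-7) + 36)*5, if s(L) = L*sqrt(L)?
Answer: 180 - 35*I*sqrt(7) ≈ 180.0 - 92.601*I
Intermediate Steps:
s(L) = L**(3/2)
(s(-7) + 36)*5 = ((-7)**(3/2) + 36)*5 = (-7*I*sqrt(7) + 36)*5 = (36 - 7*I*sqrt(7))*5 = 180 - 35*I*sqrt(7)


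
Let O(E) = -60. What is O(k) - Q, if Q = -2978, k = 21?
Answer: 2918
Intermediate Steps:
O(k) - Q = -60 - 1*(-2978) = -60 + 2978 = 2918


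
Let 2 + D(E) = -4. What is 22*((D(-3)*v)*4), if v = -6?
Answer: 3168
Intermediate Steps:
D(E) = -6 (D(E) = -2 - 4 = -6)
22*((D(-3)*v)*4) = 22*(-6*(-6)*4) = 22*(36*4) = 22*144 = 3168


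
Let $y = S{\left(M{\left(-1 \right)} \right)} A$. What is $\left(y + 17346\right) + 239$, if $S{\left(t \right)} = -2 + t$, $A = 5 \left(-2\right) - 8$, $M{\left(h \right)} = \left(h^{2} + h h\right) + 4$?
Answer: $17513$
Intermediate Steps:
$M{\left(h \right)} = 4 + 2 h^{2}$ ($M{\left(h \right)} = \left(h^{2} + h^{2}\right) + 4 = 2 h^{2} + 4 = 4 + 2 h^{2}$)
$A = -18$ ($A = -10 - 8 = -18$)
$y = -72$ ($y = \left(-2 + \left(4 + 2 \left(-1\right)^{2}\right)\right) \left(-18\right) = \left(-2 + \left(4 + 2 \cdot 1\right)\right) \left(-18\right) = \left(-2 + \left(4 + 2\right)\right) \left(-18\right) = \left(-2 + 6\right) \left(-18\right) = 4 \left(-18\right) = -72$)
$\left(y + 17346\right) + 239 = \left(-72 + 17346\right) + 239 = 17274 + 239 = 17513$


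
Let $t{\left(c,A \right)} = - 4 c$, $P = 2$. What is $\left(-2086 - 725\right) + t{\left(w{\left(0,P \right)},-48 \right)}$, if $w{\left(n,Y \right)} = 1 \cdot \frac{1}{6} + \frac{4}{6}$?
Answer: $- \frac{8443}{3} \approx -2814.3$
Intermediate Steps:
$w{\left(n,Y \right)} = \frac{5}{6}$ ($w{\left(n,Y \right)} = 1 \cdot \frac{1}{6} + 4 \cdot \frac{1}{6} = \frac{1}{6} + \frac{2}{3} = \frac{5}{6}$)
$\left(-2086 - 725\right) + t{\left(w{\left(0,P \right)},-48 \right)} = \left(-2086 - 725\right) - \frac{10}{3} = -2811 - \frac{10}{3} = - \frac{8443}{3}$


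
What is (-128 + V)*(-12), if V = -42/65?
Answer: 100344/65 ≈ 1543.8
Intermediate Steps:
V = -42/65 (V = -42*1/65 = -42/65 ≈ -0.64615)
(-128 + V)*(-12) = (-128 - 42/65)*(-12) = -8362/65*(-12) = 100344/65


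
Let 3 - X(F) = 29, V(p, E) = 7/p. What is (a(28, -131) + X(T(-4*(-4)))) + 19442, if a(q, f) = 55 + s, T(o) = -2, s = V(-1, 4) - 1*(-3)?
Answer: 19467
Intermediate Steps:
s = -4 (s = 7/(-1) - 1*(-3) = 7*(-1) + 3 = -7 + 3 = -4)
X(F) = -26 (X(F) = 3 - 1*29 = 3 - 29 = -26)
a(q, f) = 51 (a(q, f) = 55 - 4 = 51)
(a(28, -131) + X(T(-4*(-4)))) + 19442 = (51 - 26) + 19442 = 25 + 19442 = 19467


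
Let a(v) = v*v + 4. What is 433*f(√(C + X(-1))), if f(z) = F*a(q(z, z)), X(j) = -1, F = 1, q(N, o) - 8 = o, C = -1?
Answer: 28578 + 6928*I*√2 ≈ 28578.0 + 9797.7*I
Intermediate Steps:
q(N, o) = 8 + o
a(v) = 4 + v² (a(v) = v² + 4 = 4 + v²)
f(z) = 4 + (8 + z)² (f(z) = 1*(4 + (8 + z)²) = 4 + (8 + z)²)
433*f(√(C + X(-1))) = 433*(4 + (8 + √(-1 - 1))²) = 433*(4 + (8 + √(-2))²) = 433*(4 + (8 + I*√2)²) = 1732 + 433*(8 + I*√2)²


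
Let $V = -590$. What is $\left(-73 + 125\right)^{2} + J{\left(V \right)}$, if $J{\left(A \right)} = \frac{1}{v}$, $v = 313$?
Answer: $\frac{846353}{313} \approx 2704.0$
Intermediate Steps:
$J{\left(A \right)} = \frac{1}{313}$
$\left(-73 + 125\right)^{2} + J{\left(V \right)} = \left(-73 + 125\right)^{2} + \frac{1}{313} = 52^{2} + \frac{1}{313} = 2704 + \frac{1}{313} = \frac{846353}{313}$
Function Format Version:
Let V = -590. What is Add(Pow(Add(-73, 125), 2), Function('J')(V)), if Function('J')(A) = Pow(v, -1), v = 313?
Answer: Rational(846353, 313) ≈ 2704.0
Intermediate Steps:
Function('J')(A) = Rational(1, 313) (Function('J')(A) = Pow(313, -1) = Rational(1, 313))
Add(Pow(Add(-73, 125), 2), Function('J')(V)) = Add(Pow(Add(-73, 125), 2), Rational(1, 313)) = Add(Pow(52, 2), Rational(1, 313)) = Add(2704, Rational(1, 313)) = Rational(846353, 313)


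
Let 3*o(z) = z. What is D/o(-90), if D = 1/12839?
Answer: -1/385170 ≈ -2.5963e-6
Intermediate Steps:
D = 1/12839 ≈ 7.7888e-5
o(z) = z/3
D/o(-90) = 1/(12839*(((1/3)*(-90)))) = (1/12839)/(-30) = (1/12839)*(-1/30) = -1/385170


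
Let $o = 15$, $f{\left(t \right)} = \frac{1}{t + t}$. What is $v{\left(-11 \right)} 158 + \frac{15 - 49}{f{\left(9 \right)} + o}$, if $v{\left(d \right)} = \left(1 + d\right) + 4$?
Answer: $- \frac{257520}{271} \approx -950.26$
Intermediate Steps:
$v{\left(d \right)} = 5 + d$
$f{\left(t \right)} = \frac{1}{2 t}$
$v{\left(-11 \right)} 158 + \frac{15 - 49}{f{\left(9 \right)} + o} = \left(5 - 11\right) 158 + \frac{15 - 49}{\frac{1}{2 \cdot 9} + 15} = \left(-6\right) 158 + \frac{15 - 49}{\frac{1}{2} \cdot \frac{1}{9} + 15} = -948 - \frac{34}{\frac{1}{18} + 15} = -948 - \frac{34}{\frac{271}{18}} = -948 - \frac{612}{271} = - \frac{257520}{271}$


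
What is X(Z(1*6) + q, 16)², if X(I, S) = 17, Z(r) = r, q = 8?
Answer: 289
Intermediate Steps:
X(Z(1*6) + q, 16)² = 17² = 289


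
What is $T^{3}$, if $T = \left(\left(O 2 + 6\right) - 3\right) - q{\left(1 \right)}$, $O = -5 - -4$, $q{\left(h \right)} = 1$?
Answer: $0$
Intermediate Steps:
$O = -1$ ($O = -5 + 4 = -1$)
$T = 0$ ($T = \left(\left(\left(-1\right) 2 + 6\right) - 3\right) - 1 = \left(\left(-2 + 6\right) - 3\right) - 1 = \left(4 - 3\right) - 1 = 1 - 1 = 0$)
$T^{3} = 0^{3} = 0$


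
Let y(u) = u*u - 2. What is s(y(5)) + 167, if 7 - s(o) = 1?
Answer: 173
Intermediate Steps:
y(u) = -2 + u² (y(u) = u² - 2 = -2 + u²)
s(o) = 6 (s(o) = 7 - 1*1 = 7 - 1 = 6)
s(y(5)) + 167 = 6 + 167 = 173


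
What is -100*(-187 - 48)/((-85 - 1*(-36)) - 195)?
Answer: -5875/61 ≈ -96.312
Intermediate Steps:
-100*(-187 - 48)/((-85 - 1*(-36)) - 195) = -(-23500)/((-85 + 36) - 195) = -(-23500)/(-49 - 195) = -(-23500)/(-244) = -(-23500)*(-1)/244 = -100*235/244 = -5875/61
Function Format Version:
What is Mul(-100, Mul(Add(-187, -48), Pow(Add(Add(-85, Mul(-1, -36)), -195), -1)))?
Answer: Rational(-5875, 61) ≈ -96.312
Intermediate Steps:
Mul(-100, Mul(Add(-187, -48), Pow(Add(Add(-85, Mul(-1, -36)), -195), -1))) = Mul(-100, Mul(-235, Pow(Add(Add(-85, 36), -195), -1))) = Mul(-100, Mul(-235, Pow(Add(-49, -195), -1))) = Mul(-100, Mul(-235, Pow(-244, -1))) = Mul(-100, Mul(-235, Rational(-1, 244))) = Mul(-100, Rational(235, 244)) = Rational(-5875, 61)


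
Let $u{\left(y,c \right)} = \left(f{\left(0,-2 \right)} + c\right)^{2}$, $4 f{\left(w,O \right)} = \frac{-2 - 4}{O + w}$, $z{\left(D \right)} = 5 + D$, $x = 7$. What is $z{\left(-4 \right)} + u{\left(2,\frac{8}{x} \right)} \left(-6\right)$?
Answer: $- \frac{8035}{392} \approx -20.497$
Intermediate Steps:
$f{\left(w,O \right)} = - \frac{3}{2 \left(O + w\right)}$ ($f{\left(w,O \right)} = \frac{\left(-2 - 4\right) \frac{1}{O + w}}{4} = \frac{\left(-6\right) \frac{1}{O + w}}{4} = - \frac{3}{2 \left(O + w\right)}$)
$u{\left(y,c \right)} = \left(\frac{3}{4} + c\right)^{2}$ ($u{\left(y,c \right)} = \left(- \frac{3}{2 \left(-2\right) + 2 \cdot 0} + c\right)^{2} = \left(- \frac{3}{-4 + 0} + c\right)^{2} = \left(- \frac{3}{-4} + c\right)^{2} = \left(\left(-3\right) \left(- \frac{1}{4}\right) + c\right)^{2} = \left(\frac{3}{4} + c\right)^{2}$)
$z{\left(-4 \right)} + u{\left(2,\frac{8}{x} \right)} \left(-6\right) = \left(5 - 4\right) + \frac{\left(3 + 4 \cdot \frac{8}{7}\right)^{2}}{16} \left(-6\right) = 1 + \frac{\left(3 + 4 \cdot 8 \cdot \frac{1}{7}\right)^{2}}{16} \left(-6\right) = 1 + \frac{\left(3 + 4 \cdot \frac{8}{7}\right)^{2}}{16} \left(-6\right) = 1 + \frac{\left(3 + \frac{32}{7}\right)^{2}}{16} \left(-6\right) = 1 + \frac{\left(\frac{53}{7}\right)^{2}}{16} \left(-6\right) = 1 + \frac{1}{16} \cdot \frac{2809}{49} \left(-6\right) = 1 + \frac{2809}{784} \left(-6\right) = 1 - \frac{8427}{392} = - \frac{8035}{392}$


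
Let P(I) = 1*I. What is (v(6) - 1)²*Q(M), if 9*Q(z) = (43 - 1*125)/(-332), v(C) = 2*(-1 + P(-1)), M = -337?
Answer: 1025/1494 ≈ 0.68608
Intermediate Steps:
P(I) = I
v(C) = -4 (v(C) = 2*(-1 - 1) = 2*(-2) = -4)
Q(z) = 41/1494 (Q(z) = ((43 - 1*125)/(-332))/9 = ((43 - 125)*(-1/332))/9 = (-82*(-1/332))/9 = (⅑)*(41/166) = 41/1494)
(v(6) - 1)²*Q(M) = (-4 - 1)²*(41/1494) = (-5)²*(41/1494) = 25*(41/1494) = 1025/1494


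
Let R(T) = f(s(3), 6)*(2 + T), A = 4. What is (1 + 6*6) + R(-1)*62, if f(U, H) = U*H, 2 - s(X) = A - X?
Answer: 409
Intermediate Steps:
s(X) = -2 + X (s(X) = 2 - (4 - X) = 2 + (-4 + X) = -2 + X)
f(U, H) = H*U
R(T) = 12 + 6*T (R(T) = (6*(-2 + 3))*(2 + T) = (6*1)*(2 + T) = 6*(2 + T) = 12 + 6*T)
(1 + 6*6) + R(-1)*62 = (1 + 6*6) + (12 + 6*(-1))*62 = (1 + 36) + (12 - 6)*62 = 37 + 6*62 = 37 + 372 = 409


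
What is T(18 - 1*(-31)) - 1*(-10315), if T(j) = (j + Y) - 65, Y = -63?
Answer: 10236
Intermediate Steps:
T(j) = -128 + j (T(j) = (j - 63) - 65 = (-63 + j) - 65 = -128 + j)
T(18 - 1*(-31)) - 1*(-10315) = (-128 + (18 - 1*(-31))) - 1*(-10315) = (-128 + (18 + 31)) + 10315 = (-128 + 49) + 10315 = -79 + 10315 = 10236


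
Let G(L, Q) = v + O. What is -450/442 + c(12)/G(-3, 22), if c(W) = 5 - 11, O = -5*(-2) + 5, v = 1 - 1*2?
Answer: -2238/1547 ≈ -1.4467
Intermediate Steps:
v = -1 (v = 1 - 2 = -1)
O = 15 (O = 10 + 5 = 15)
G(L, Q) = 14 (G(L, Q) = -1 + 15 = 14)
c(W) = -6
-450/442 + c(12)/G(-3, 22) = -450/442 - 6/14 = -450*1/442 - 6*1/14 = -225/221 - 3/7 = -2238/1547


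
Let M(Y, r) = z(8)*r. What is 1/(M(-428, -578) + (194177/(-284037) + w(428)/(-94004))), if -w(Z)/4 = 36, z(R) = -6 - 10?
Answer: 6675153537/61727266781831 ≈ 0.00010814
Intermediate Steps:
z(R) = -16
M(Y, r) = -16*r
w(Z) = -144 (w(Z) = -4*36 = -144)
1/(M(-428, -578) + (194177/(-284037) + w(428)/(-94004))) = 1/(-16*(-578) + (194177/(-284037) - 144/(-94004))) = 1/(9248 + (194177*(-1/284037) - 144*(-1/94004))) = 1/(9248 + (-194177/284037 + 36/23501)) = 1/(9248 - 4553128345/6675153537) = 1/(61727266781831/6675153537) = 6675153537/61727266781831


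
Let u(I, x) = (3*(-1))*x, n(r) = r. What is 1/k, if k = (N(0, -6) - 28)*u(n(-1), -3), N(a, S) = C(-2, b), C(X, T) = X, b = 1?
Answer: -1/270 ≈ -0.0037037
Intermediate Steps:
u(I, x) = -3*x
N(a, S) = -2
k = -270 (k = (-2 - 28)*(-3*(-3)) = -30*9 = -270)
1/k = 1/(-270) = -1/270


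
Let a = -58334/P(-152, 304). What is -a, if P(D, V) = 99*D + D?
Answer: -29167/7600 ≈ -3.8378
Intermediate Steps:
P(D, V) = 100*D
a = 29167/7600 (a = -58334/(100*(-152)) = -58334/(-15200) = -58334*(-1/15200) = 29167/7600 ≈ 3.8378)
-a = -1*29167/7600 = -29167/7600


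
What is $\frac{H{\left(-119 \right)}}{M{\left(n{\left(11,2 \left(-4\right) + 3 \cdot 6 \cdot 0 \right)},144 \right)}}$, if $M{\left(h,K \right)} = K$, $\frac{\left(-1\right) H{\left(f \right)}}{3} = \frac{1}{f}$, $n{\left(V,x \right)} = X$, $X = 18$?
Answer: $\frac{1}{5712} \approx 0.00017507$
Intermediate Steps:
$n{\left(V,x \right)} = 18$
$H{\left(f \right)} = - \frac{3}{f}$
$\frac{H{\left(-119 \right)}}{M{\left(n{\left(11,2 \left(-4\right) + 3 \cdot 6 \cdot 0 \right)},144 \right)}} = \frac{\left(-3\right) \frac{1}{-119}}{144} = \left(-3\right) \left(- \frac{1}{119}\right) \frac{1}{144} = \frac{3}{119} \cdot \frac{1}{144} = \frac{1}{5712}$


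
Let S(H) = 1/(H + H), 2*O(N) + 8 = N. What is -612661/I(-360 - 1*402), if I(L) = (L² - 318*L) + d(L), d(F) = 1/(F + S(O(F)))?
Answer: -359473327801/482864372590 ≈ -0.74446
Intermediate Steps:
O(N) = -4 + N/2
S(H) = 1/(2*H)
d(F) = 1/(F + 1/(2*(-4 + F/2)))
I(L) = L² - 318*L + (-8 + L)/(1 + L*(-8 + L)) (I(L) = (L² - 318*L) + (-8 + L)/(1 + L*(-8 + L)) = L² - 318*L + (-8 + L)/(1 + L*(-8 + L)))
-612661/I(-360 - 1*402) = -612661*(1 + (-360 - 1*402)*(-8 + (-360 - 1*402)))/(-8 + (-360 - 1*402) + (-360 - 1*402)*(1 + (-360 - 1*402)*(-8 + (-360 - 1*402)))*(-318 + (-360 - 1*402))) = -612661*(1 + (-360 - 402)*(-8 + (-360 - 402)))/(-8 + (-360 - 402) + (-360 - 402)*(1 + (-360 - 402)*(-8 + (-360 - 402)))*(-318 + (-360 - 402))) = -612661*(1 - 762*(-8 - 762))/(-8 - 762 - 762*(1 - 762*(-8 - 762))*(-318 - 762)) = -612661*(1 - 762*(-770))/(-8 - 762 - 762*(1 - 762*(-770))*(-1080)) = -612661*(1 + 586740)/(-8 - 762 - 762*(1 + 586740)*(-1080)) = -612661*586741/(-8 - 762 - 762*586741*(-1080)) = -612661*586741/(-8 - 762 + 482864373360) = -612661/((1/586741)*482864372590) = -612661/482864372590/586741 = -612661*586741/482864372590 = -359473327801/482864372590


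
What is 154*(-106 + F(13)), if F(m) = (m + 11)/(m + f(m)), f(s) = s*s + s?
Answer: -1059828/65 ≈ -16305.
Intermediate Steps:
f(s) = s + s**2 (f(s) = s**2 + s = s + s**2)
F(m) = (11 + m)/(m + m*(1 + m)) (F(m) = (m + 11)/(m + m*(1 + m)) = (11 + m)/(m + m*(1 + m)))
154*(-106 + F(13)) = 154*(-106 + (11 + 13)/(13*(2 + 13))) = 154*(-106 + (1/13)*24/15) = 154*(-106 + (1/13)*(1/15)*24) = 154*(-106 + 8/65) = 154*(-6882/65) = -1059828/65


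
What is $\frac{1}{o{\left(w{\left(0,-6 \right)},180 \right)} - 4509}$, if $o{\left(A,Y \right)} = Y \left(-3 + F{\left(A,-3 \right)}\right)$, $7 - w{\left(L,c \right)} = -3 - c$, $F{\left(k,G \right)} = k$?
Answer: $- \frac{1}{4329} \approx -0.000231$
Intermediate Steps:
$w{\left(L,c \right)} = 10 + c$ ($w{\left(L,c \right)} = 7 - \left(-3 - c\right) = 7 + \left(3 + c\right) = 10 + c$)
$o{\left(A,Y \right)} = Y \left(-3 + A\right)$
$\frac{1}{o{\left(w{\left(0,-6 \right)},180 \right)} - 4509} = \frac{1}{180 \left(-3 + \left(10 - 6\right)\right) - 4509} = \frac{1}{180 \left(-3 + 4\right) - 4509} = \frac{1}{180 \cdot 1 - 4509} = \frac{1}{180 - 4509} = \frac{1}{-4329} = - \frac{1}{4329}$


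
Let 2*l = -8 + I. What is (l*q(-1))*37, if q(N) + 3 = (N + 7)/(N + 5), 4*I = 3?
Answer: 3219/16 ≈ 201.19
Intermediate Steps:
I = ¾ (I = (¼)*3 = ¾ ≈ 0.75000)
q(N) = -3 + (7 + N)/(5 + N) (q(N) = -3 + (N + 7)/(N + 5) = -3 + (7 + N)/(5 + N))
l = -29/8 (l = (-8 + ¾)/2 = (½)*(-29/4) = -29/8 ≈ -3.6250)
(l*q(-1))*37 = -29*(-4 - 1*(-1))/(4*(5 - 1))*37 = -29*(-4 + 1)/(4*4)*37 = -29*(-3)/(4*4)*37 = -29/8*(-3/2)*37 = (87/16)*37 = 3219/16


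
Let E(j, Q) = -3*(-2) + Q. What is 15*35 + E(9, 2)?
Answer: 533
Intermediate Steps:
E(j, Q) = 6 + Q
15*35 + E(9, 2) = 15*35 + (6 + 2) = 525 + 8 = 533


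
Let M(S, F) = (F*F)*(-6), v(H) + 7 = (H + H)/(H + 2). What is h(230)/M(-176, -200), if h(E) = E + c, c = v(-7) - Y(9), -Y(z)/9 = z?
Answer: -767/600000 ≈ -0.0012783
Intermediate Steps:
Y(z) = -9*z
v(H) = -7 + 2*H/(2 + H) (v(H) = -7 + (H + H)/(H + 2) = -7 + (2*H)/(2 + H) = -7 + 2*H/(2 + H))
M(S, F) = -6*F² (M(S, F) = F²*(-6) = -6*F²)
c = 384/5 (c = (-14 - 5*(-7))/(2 - 7) - (-9)*9 = (-14 + 35)/(-5) - 1*(-81) = -⅕*21 + 81 = -21/5 + 81 = 384/5 ≈ 76.800)
h(E) = 384/5 + E (h(E) = E + 384/5 = 384/5 + E)
h(230)/M(-176, -200) = (384/5 + 230)/((-6*(-200)²)) = 1534/(5*((-6*40000))) = (1534/5)/(-240000) = (1534/5)*(-1/240000) = -767/600000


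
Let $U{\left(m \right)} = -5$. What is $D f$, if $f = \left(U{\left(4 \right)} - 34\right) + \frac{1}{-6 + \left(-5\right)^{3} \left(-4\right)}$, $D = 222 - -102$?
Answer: $- \frac{3120930}{247} \approx -12635.0$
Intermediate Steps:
$D = 324$ ($D = 222 + 102 = 324$)
$f = - \frac{19265}{494}$ ($f = \left(-5 - 34\right) + \frac{1}{-6 + \left(-5\right)^{3} \left(-4\right)} = -39 + \frac{1}{-6 - -500} = -39 + \frac{1}{-6 + 500} = -39 + \frac{1}{494} = - \frac{19265}{494} \approx -38.998$)
$D f = 324 \left(- \frac{19265}{494}\right) = - \frac{3120930}{247}$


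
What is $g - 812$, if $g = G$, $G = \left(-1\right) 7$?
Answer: $-819$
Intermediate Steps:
$G = -7$
$g = -7$
$g - 812 = -7 - 812 = -819$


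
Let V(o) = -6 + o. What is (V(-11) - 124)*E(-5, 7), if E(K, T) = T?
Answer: -987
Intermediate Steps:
(V(-11) - 124)*E(-5, 7) = ((-6 - 11) - 124)*7 = (-17 - 124)*7 = -141*7 = -987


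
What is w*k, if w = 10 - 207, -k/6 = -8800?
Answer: -10401600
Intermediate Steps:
k = 52800 (k = -6*(-8800) = 52800)
w = -197
w*k = -197*52800 = -10401600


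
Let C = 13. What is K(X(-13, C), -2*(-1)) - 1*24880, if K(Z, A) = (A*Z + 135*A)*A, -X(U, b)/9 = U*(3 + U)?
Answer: -29020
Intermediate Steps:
X(U, b) = -9*U*(3 + U)
K(Z, A) = A*(135*A + A*Z) (K(Z, A) = (135*A + A*Z)*A = A*(135*A + A*Z))
K(X(-13, C), -2*(-1)) - 1*24880 = (-2*(-1))**2*(135 - 9*(-13)*(3 - 13)) - 1*24880 = 2**2*(135 - 9*(-13)*(-10)) - 24880 = 4*(135 - 1170) - 24880 = 4*(-1035) - 24880 = -4140 - 24880 = -29020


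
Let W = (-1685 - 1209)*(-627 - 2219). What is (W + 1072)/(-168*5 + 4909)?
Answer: 8237396/4069 ≈ 2024.4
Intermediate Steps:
W = 8236324 (W = -2894*(-2846) = 8236324)
(W + 1072)/(-168*5 + 4909) = (8236324 + 1072)/(-168*5 + 4909) = 8237396/(-840 + 4909) = 8237396/4069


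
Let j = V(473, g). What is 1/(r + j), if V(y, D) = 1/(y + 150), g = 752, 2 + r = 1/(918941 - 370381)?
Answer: -341752880/682956577 ≈ -0.50040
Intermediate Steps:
r = -1097119/548560 (r = -2 + 1/(918941 - 370381) = -2 + 1/548560 = -1097119/548560 ≈ -2.0000)
V(y, D) = 1/(150 + y)
j = 1/623 (j = 1/(150 + 473) = 1/623 ≈ 0.0016051)
1/(r + j) = 1/(-1097119/548560 + 1/623) = 1/(-682956577/341752880) = -341752880/682956577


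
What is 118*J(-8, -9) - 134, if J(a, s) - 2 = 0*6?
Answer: 102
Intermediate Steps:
J(a, s) = 2 (J(a, s) = 2 + 0*6 = 2 + 0 = 2)
118*J(-8, -9) - 134 = 118*2 - 134 = 236 - 134 = 102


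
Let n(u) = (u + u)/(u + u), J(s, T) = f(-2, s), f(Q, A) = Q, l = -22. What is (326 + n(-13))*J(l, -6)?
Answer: -654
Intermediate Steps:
J(s, T) = -2
n(u) = 1 (n(u) = (2*u)/((2*u)) = (2*u)*(1/(2*u)) = 1)
(326 + n(-13))*J(l, -6) = (326 + 1)*(-2) = 327*(-2) = -654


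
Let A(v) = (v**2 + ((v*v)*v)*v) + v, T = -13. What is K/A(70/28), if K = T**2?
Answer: 2704/765 ≈ 3.5346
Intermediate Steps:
A(v) = v + v**2 + v**4 (A(v) = (v**2 + (v**2*v)*v) + v = (v**2 + v**3*v) + v = (v**2 + v**4) + v = v + v**2 + v**4)
K = 169 (K = (-13)**2 = 169)
K/A(70/28) = 169/(((70/28)*(1 + 70/28 + (70/28)**3))) = 169/(((70*(1/28))*(1 + 70*(1/28) + (70*(1/28))**3))) = 169/((5*(1 + 5/2 + (5/2)**3)/2)) = 169/((5*(1 + 5/2 + 125/8)/2)) = 169/(((5/2)*(153/8))) = 169/(765/16) = 169*(16/765) = 2704/765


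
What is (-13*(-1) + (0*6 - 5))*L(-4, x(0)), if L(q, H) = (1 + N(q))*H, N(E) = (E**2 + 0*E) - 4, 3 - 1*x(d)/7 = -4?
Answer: 5096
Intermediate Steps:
x(d) = 49 (x(d) = 21 - 7*(-4) = 21 + 28 = 49)
N(E) = -4 + E**2 (N(E) = (E**2 + 0) - 4 = E**2 - 4 = -4 + E**2)
L(q, H) = H*(-3 + q**2) (L(q, H) = (1 + (-4 + q**2))*H = (-3 + q**2)*H = H*(-3 + q**2))
(-13*(-1) + (0*6 - 5))*L(-4, x(0)) = (-13*(-1) + (0*6 - 5))*(49*(-3 + (-4)**2)) = (13 + (0 - 5))*(49*(-3 + 16)) = (13 - 5)*(49*13) = 8*637 = 5096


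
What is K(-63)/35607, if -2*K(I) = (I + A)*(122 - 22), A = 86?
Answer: -1150/35607 ≈ -0.032297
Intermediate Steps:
K(I) = -4300 - 50*I (K(I) = -(I + 86)*(122 - 22)/2 = -(86 + I)*100/2 = -(8600 + 100*I)/2 = -4300 - 50*I)
K(-63)/35607 = (-4300 - 50*(-63))/35607 = (-4300 + 3150)*(1/35607) = -1150*1/35607 = -1150/35607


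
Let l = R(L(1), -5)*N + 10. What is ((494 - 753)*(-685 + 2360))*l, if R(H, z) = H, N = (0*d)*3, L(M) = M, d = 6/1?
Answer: -4338250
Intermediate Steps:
d = 6 (d = 6*1 = 6)
N = 0 (N = (0*6)*3 = 0*3 = 0)
l = 10 (l = 1*0 + 10 = 0 + 10 = 10)
((494 - 753)*(-685 + 2360))*l = ((494 - 753)*(-685 + 2360))*10 = -259*1675*10 = -433825*10 = -4338250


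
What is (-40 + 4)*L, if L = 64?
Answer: -2304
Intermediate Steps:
(-40 + 4)*L = (-40 + 4)*64 = -36*64 = -2304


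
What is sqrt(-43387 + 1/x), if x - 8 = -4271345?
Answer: 2*I*sqrt(21987952826660765)/1423779 ≈ 208.3*I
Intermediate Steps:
x = -4271337 (x = 8 - 4271345 = -4271337)
sqrt(-43387 + 1/x) = sqrt(-43387 + 1/(-4271337)) = sqrt(-43387 - 1/4271337) = sqrt(-185320498420/4271337) = 2*I*sqrt(21987952826660765)/1423779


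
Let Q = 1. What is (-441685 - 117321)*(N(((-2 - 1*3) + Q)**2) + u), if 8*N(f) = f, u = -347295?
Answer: 194138870758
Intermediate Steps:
N(f) = f/8
(-441685 - 117321)*(N(((-2 - 1*3) + Q)**2) + u) = (-441685 - 117321)*(((-2 - 1*3) + 1)**2/8 - 347295) = -559006*(((-2 - 3) + 1)**2/8 - 347295) = -559006*((-5 + 1)**2/8 - 347295) = -559006*((1/8)*(-4)**2 - 347295) = -559006*((1/8)*16 - 347295) = -559006*(2 - 347295) = -559006*(-347293) = 194138870758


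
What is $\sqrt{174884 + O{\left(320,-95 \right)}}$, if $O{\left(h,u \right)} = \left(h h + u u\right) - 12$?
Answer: $\sqrt{286297} \approx 535.07$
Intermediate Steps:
$O{\left(h,u \right)} = -12 + h^{2} + u^{2}$ ($O{\left(h,u \right)} = \left(h^{2} + u^{2}\right) - 12 = -12 + h^{2} + u^{2}$)
$\sqrt{174884 + O{\left(320,-95 \right)}} = \sqrt{174884 + \left(-12 + 320^{2} + \left(-95\right)^{2}\right)} = \sqrt{174884 + \left(-12 + 102400 + 9025\right)} = \sqrt{174884 + 111413} = \sqrt{286297}$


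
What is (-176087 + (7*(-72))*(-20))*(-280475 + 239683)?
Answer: 6771757544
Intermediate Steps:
(-176087 + (7*(-72))*(-20))*(-280475 + 239683) = (-176087 - 504*(-20))*(-40792) = (-176087 + 10080)*(-40792) = -166007*(-40792) = 6771757544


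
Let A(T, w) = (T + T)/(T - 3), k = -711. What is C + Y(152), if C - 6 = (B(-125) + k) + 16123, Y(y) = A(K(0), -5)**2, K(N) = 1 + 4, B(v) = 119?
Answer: 15562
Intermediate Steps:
K(N) = 5
A(T, w) = 2*T/(-3 + T) (A(T, w) = (2*T)/(-3 + T) = 2*T/(-3 + T))
Y(y) = 25 (Y(y) = (2*5/(-3 + 5))**2 = (2*5/2)**2 = (2*5*(1/2))**2 = 5**2 = 25)
C = 15537 (C = 6 + ((119 - 711) + 16123) = 6 + (-592 + 16123) = 6 + 15531 = 15537)
C + Y(152) = 15537 + 25 = 15562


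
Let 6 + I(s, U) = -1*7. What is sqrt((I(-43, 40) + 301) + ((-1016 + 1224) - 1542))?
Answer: I*sqrt(1046) ≈ 32.342*I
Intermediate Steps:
I(s, U) = -13 (I(s, U) = -6 - 1*7 = -6 - 7 = -13)
sqrt((I(-43, 40) + 301) + ((-1016 + 1224) - 1542)) = sqrt((-13 + 301) + ((-1016 + 1224) - 1542)) = sqrt(288 + (208 - 1542)) = sqrt(288 - 1334) = sqrt(-1046) = I*sqrt(1046)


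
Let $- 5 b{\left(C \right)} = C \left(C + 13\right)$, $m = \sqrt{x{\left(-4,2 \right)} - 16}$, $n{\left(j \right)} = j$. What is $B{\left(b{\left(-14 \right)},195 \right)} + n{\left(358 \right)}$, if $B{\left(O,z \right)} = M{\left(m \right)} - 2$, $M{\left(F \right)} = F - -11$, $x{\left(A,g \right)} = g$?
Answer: $367 + i \sqrt{14} \approx 367.0 + 3.7417 i$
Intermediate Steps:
$m = i \sqrt{14}$ ($m = \sqrt{2 - 16} = \sqrt{-14} = i \sqrt{14} \approx 3.7417 i$)
$M{\left(F \right)} = 11 + F$ ($M{\left(F \right)} = F + 11 = 11 + F$)
$b{\left(C \right)} = - \frac{C \left(13 + C\right)}{5}$ ($b{\left(C \right)} = - \frac{C \left(C + 13\right)}{5} = - \frac{C \left(13 + C\right)}{5}$)
$B{\left(O,z \right)} = 9 + i \sqrt{14}$ ($B{\left(O,z \right)} = \left(11 + i \sqrt{14}\right) - 2 = 9 + i \sqrt{14}$)
$B{\left(b{\left(-14 \right)},195 \right)} + n{\left(358 \right)} = \left(9 + i \sqrt{14}\right) + 358 = 367 + i \sqrt{14}$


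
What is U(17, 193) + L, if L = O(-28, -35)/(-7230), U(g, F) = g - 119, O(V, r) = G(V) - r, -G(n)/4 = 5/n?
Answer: -516247/5061 ≈ -102.00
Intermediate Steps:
G(n) = -20/n
O(V, r) = -r - 20/V (O(V, r) = -20/V - r = -r - 20/V)
U(g, F) = -119 + g
L = -25/5061 (L = (-1*(-35) - 20/(-28))/(-7230) = (35 - 20*(-1/28))*(-1/7230) = (35 + 5/7)*(-1/7230) = (250/7)*(-1/7230) = -25/5061 ≈ -0.0049397)
U(17, 193) + L = (-119 + 17) - 25/5061 = -102 - 25/5061 = -516247/5061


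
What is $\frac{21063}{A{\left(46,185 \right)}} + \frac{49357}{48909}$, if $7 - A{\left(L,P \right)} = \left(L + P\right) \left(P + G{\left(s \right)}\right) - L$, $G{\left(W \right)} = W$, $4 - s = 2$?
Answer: $\frac{157041163}{301447128} \approx 0.52096$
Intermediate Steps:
$s = 2$ ($s = 4 - 2 = 2$)
$A{\left(L,P \right)} = 7 + L - \left(2 + P\right) \left(L + P\right)$ ($A{\left(L,P \right)} = 7 - \left(\left(L + P\right) \left(P + 2\right) - L\right) = 7 - \left(\left(L + P\right) \left(2 + P\right) - L\right) = 7 - \left(\left(2 + P\right) \left(L + P\right) - L\right) = 7 - \left(- L + \left(2 + P\right) \left(L + P\right)\right) = 7 + \left(L - \left(2 + P\right) \left(L + P\right)\right) = 7 + L - \left(2 + P\right) \left(L + P\right)$)
$\frac{21063}{A{\left(46,185 \right)}} + \frac{49357}{48909} = \frac{21063}{7 - 46 - 185^{2} - 370 - 46 \cdot 185} + \frac{49357}{48909} = \frac{21063}{7 - 46 - 34225 - 370 - 8510} + 49357 \cdot \frac{1}{48909} = \frac{21063}{7 - 46 - 34225 - 370 - 8510} + \frac{7051}{6987} = \frac{21063}{-43144} + \frac{7051}{6987} = 21063 \left(- \frac{1}{43144}\right) + \frac{7051}{6987} = - \frac{21063}{43144} + \frac{7051}{6987} = \frac{157041163}{301447128}$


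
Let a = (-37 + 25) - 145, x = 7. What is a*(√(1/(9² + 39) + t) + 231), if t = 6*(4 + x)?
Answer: -36267 - 13973*√30/60 ≈ -37543.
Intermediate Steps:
a = -157 (a = -12 - 145 = -157)
t = 66 (t = 6*(4 + 7) = 6*11 = 66)
a*(√(1/(9² + 39) + t) + 231) = -157*(√(1/(9² + 39) + 66) + 231) = -157*(√(1/(81 + 39) + 66) + 231) = -157*(√(1/120 + 66) + 231) = -157*(√(7921/120) + 231) = -157*(89*√30/60 + 231) = -157*(231 + 89*√30/60) = -36267 - 13973*√30/60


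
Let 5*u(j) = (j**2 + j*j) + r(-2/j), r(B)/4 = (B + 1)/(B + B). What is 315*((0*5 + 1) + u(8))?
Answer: 8001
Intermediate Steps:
r(B) = 2*(1 + B)/B (r(B) = 4*((B + 1)/(B + B)) = 4*((1 + B)/((2*B))) = 4*((1 + B)*(1/(2*B))) = 4*((1 + B)/(2*B)) = 2*(1 + B)/B)
u(j) = 2/5 - j/5 + 2*j**2/5 (u(j) = ((j**2 + j*j) + (2 + 2/((-2/j))))/5 = ((j**2 + j**2) + (2 + 2*(-j/2)))/5 = (2*j**2 + (2 - j))/5 = (2 - j + 2*j**2)/5 = 2/5 - j/5 + 2*j**2/5)
315*((0*5 + 1) + u(8)) = 315*((0*5 + 1) + (2/5 - 1/5*8 + (2/5)*8**2)) = 315*((0 + 1) + (2/5 - 8/5 + (2/5)*64)) = 315*(1 + (2/5 - 8/5 + 128/5)) = 315*(1 + 122/5) = 315*(127/5) = 8001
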